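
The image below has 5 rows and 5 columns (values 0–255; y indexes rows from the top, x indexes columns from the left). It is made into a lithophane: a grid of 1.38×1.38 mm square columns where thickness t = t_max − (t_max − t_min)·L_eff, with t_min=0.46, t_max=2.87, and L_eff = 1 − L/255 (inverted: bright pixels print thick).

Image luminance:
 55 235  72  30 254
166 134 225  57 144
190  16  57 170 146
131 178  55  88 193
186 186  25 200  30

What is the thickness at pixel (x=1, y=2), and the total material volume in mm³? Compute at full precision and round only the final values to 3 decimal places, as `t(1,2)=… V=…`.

span = t_max - t_min = 2.87 - 0.46 = 2.410
L(1,2) = 16, L_eff = 1 - 16/255 = 0.937255 (inverted)
t(1,2) = 2.87 - 2.410·0.937255 = 0.611
Σt over all 5·5 pixels = 1069993/25500 ≈ 41.9605098
V = pitch²·Σt = 1.38²·1069993/25500 = 79.910

t(1,2)=0.611 V=79.910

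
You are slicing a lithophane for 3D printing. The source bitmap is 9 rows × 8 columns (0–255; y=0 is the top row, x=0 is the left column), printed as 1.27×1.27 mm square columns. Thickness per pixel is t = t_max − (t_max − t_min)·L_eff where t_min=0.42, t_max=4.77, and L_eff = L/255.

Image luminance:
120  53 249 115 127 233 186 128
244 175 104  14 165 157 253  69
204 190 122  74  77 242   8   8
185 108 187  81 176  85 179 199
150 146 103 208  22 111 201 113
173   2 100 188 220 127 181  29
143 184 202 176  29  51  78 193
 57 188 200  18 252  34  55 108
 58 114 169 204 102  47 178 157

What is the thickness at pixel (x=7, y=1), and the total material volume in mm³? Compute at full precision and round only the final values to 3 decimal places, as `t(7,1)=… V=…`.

span = t_max - t_min = 4.77 - 0.42 = 4.350
L(7,1) = 69, L_eff = 69/255 = 0.270588
t(7,1) = 4.77 - 4.350·0.270588 = 3.593
Σt over all 9·8 pixels = 179.88
V = pitch²·Σt = 1.27²·179.88 = 290.128

t(7,1)=3.593 V=290.128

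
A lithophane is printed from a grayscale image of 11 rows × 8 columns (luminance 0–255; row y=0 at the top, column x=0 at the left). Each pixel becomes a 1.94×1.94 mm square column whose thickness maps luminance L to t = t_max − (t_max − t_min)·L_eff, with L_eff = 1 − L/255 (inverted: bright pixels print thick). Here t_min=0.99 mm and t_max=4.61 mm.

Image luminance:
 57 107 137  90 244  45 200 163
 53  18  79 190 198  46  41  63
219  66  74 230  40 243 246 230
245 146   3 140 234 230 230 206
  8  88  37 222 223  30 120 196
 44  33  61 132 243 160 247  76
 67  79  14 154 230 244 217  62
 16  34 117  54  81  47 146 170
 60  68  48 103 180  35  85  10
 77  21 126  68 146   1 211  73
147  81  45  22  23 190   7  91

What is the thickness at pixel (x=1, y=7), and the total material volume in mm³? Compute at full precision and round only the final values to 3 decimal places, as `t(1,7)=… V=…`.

span = t_max - t_min = 4.61 - 0.99 = 3.620
L(1,7) = 34, L_eff = 1 - 34/255 = 0.866667 (inverted)
t(1,7) = 4.61 - 3.620·0.866667 = 1.473
Σt over all 11·8 pixels = 978601/4250 ≈ 230.2590588
V = pitch²·Σt = 1.94²·978601/4250 = 866.603

t(1,7)=1.473 V=866.603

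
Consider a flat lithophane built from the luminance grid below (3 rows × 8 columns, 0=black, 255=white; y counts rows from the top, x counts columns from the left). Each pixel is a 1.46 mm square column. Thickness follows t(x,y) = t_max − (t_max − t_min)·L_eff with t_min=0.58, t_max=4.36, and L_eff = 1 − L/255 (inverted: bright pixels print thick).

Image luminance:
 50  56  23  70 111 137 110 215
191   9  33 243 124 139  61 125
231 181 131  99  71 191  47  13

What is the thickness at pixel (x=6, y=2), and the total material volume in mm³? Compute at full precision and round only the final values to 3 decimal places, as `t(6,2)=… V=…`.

t(6,2)=1.277 V=113.754

span = t_max - t_min = 4.36 - 0.58 = 3.780
L(6,2) = 47, L_eff = 1 - 47/255 = 0.815686 (inverted)
t(6,2) = 4.36 - 3.780·0.815686 = 1.277
Σt over all 3·8 pixels = 226803/4250 ≈ 53.3654118
V = pitch²·Σt = 1.46²·226803/4250 = 113.754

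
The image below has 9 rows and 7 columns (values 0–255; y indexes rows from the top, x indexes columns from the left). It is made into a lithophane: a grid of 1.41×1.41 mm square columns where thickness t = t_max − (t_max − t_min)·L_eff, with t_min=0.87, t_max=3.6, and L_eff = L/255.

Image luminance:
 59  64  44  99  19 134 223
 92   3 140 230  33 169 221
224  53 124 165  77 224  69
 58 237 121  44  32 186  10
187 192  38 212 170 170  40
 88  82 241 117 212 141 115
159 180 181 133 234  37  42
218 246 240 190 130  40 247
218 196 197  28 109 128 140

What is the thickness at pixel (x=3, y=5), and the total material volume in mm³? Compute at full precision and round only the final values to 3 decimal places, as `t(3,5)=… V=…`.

t(3,5)=2.347 V=271.006

span = t_max - t_min = 3.6 - 0.87 = 2.730
L(3,5) = 117, L_eff = 117/255 = 0.458824
t(3,5) = 3.6 - 2.730·0.458824 = 2.347
Σt over all 9·7 pixels = 289667/2125 ≈ 136.3138824
V = pitch²·Σt = 1.41²·289667/2125 = 271.006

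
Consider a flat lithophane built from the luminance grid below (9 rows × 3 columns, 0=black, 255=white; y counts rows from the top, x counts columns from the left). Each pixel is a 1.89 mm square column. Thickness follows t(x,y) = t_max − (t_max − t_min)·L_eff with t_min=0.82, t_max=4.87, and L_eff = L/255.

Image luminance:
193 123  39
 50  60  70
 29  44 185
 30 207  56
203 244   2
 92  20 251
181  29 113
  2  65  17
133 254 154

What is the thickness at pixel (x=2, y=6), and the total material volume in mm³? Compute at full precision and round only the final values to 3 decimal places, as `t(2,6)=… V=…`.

span = t_max - t_min = 4.87 - 0.82 = 4.050
L(2,6) = 113, L_eff = 113/255 = 0.443137
t(2,6) = 4.87 - 4.050·0.443137 = 3.075
Σt over all 9·3 pixels = 146691/1700 ≈ 86.2888235
V = pitch²·Σt = 1.89²·146691/1700 = 308.232

t(2,6)=3.075 V=308.232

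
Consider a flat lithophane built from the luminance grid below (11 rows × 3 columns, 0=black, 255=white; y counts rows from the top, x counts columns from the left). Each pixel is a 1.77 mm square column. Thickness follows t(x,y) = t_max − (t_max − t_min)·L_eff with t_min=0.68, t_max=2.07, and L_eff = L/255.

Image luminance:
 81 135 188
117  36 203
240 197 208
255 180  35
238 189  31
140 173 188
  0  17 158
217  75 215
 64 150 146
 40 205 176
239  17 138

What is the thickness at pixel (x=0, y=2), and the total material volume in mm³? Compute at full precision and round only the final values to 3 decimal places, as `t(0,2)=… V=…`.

t(0,2)=0.762 V=133.898

span = t_max - t_min = 2.07 - 0.68 = 1.390
L(0,2) = 240, L_eff = 240/255 = 0.941176
t(0,2) = 2.07 - 1.390·0.941176 = 0.762
Σt over all 11·3 pixels = 272464/6375 ≈ 42.7394510
V = pitch²·Σt = 1.77²·272464/6375 = 133.898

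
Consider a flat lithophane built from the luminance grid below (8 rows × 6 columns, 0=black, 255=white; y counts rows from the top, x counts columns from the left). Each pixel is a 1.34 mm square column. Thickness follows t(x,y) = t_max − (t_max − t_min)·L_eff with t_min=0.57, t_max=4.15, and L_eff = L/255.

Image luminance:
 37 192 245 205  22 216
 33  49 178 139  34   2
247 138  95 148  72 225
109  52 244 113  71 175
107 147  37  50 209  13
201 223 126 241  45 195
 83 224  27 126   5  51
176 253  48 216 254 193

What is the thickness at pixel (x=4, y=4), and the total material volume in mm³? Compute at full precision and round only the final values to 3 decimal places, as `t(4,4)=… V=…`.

t(4,4)=1.216 V=199.095

span = t_max - t_min = 4.15 - 0.57 = 3.580
L(4,4) = 209, L_eff = 209/255 = 0.819608
t(4,4) = 4.15 - 3.580·0.819608 = 1.216
Σt over all 8·6 pixels = 471237/4250 ≈ 110.8792941
V = pitch²·Σt = 1.34²·471237/4250 = 199.095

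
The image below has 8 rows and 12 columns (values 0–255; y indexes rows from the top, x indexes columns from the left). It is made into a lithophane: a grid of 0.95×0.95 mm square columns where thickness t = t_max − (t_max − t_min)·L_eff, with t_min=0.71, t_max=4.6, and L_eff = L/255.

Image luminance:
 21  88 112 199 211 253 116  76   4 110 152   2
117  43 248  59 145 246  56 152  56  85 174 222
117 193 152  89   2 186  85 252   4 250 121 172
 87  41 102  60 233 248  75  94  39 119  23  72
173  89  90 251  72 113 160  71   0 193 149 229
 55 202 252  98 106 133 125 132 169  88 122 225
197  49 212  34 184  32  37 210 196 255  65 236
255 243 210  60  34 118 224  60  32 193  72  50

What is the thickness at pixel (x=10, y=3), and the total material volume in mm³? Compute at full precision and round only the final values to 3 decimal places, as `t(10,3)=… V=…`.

t(10,3)=4.249 V=228.955

span = t_max - t_min = 4.6 - 0.71 = 3.890
L(10,3) = 23, L_eff = 23/255 = 0.090196
t(10,3) = 4.6 - 3.890·0.090196 = 4.249
Σt over all 8·12 pixels = 1078183/4250 ≈ 253.6901176
V = pitch²·Σt = 0.95²·1078183/4250 = 228.955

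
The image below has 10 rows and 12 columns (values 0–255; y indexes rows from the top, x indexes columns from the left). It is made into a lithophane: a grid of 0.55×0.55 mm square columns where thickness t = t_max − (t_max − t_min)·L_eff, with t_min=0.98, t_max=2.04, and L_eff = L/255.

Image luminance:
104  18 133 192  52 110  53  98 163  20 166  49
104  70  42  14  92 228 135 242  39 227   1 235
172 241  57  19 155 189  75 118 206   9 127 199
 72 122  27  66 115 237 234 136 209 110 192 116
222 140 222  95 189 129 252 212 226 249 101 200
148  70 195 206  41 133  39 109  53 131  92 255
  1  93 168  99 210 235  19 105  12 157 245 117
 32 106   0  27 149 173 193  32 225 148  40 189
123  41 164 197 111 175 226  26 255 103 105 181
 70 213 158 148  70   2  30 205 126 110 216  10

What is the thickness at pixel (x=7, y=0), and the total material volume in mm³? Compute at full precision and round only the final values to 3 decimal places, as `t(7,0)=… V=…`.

span = t_max - t_min = 2.04 - 0.98 = 1.060
L(7,0) = 98, L_eff = 98/255 = 0.384314
t(7,0) = 2.04 - 1.060·0.384314 = 1.633
Σt over all 10·12 pixels = 769411/4250 ≈ 181.0378824
V = pitch²·Σt = 0.55²·769411/4250 = 54.764

t(7,0)=1.633 V=54.764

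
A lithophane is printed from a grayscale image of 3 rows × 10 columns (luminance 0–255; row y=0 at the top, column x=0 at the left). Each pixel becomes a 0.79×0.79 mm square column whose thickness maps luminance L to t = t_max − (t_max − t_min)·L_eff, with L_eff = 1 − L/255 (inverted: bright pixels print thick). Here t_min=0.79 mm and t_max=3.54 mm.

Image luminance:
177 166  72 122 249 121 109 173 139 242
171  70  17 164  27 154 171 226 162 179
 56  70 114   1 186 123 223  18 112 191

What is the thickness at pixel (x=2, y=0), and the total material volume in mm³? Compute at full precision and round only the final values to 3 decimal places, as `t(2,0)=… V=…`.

span = t_max - t_min = 3.54 - 0.79 = 2.750
L(2,0) = 72, L_eff = 1 - 72/255 = 0.717647 (inverted)
t(2,0) = 3.54 - 2.750·0.717647 = 1.566
Σt over all 3·10 pixels = 22743/340 ≈ 66.8911765
V = pitch²·Σt = 0.79²·22743/340 = 41.747

t(2,0)=1.566 V=41.747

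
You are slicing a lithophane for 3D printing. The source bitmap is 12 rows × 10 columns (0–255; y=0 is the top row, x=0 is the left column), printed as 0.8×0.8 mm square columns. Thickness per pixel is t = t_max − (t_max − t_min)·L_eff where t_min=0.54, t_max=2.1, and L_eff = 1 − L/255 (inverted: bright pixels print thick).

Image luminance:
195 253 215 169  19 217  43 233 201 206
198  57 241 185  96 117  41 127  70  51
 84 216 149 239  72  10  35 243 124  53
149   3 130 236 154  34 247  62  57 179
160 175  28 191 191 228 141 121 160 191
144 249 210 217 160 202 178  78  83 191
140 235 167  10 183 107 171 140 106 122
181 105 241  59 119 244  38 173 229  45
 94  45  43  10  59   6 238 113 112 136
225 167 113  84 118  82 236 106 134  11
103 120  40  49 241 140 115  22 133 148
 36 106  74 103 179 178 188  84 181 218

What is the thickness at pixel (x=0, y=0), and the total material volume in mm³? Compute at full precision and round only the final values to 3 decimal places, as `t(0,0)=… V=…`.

t(0,0)=1.733 V=104.559

span = t_max - t_min = 2.1 - 0.54 = 1.560
L(0,0) = 195, L_eff = 1 - 195/255 = 0.235294 (inverted)
t(0,0) = 2.1 - 1.560·0.235294 = 1.733
Σt over all 12·10 pixels = 347169/2125 ≈ 163.3736471
V = pitch²·Σt = 0.8²·347169/2125 = 104.559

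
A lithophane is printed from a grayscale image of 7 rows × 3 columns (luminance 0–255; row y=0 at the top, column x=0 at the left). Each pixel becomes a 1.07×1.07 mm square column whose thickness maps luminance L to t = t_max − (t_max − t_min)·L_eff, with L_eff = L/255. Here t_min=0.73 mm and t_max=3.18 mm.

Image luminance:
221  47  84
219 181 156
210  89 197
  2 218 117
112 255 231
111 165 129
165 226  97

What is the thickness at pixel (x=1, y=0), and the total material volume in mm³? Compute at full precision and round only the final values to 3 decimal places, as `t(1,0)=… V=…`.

span = t_max - t_min = 3.18 - 0.73 = 2.450
L(1,0) = 47, L_eff = 47/255 = 0.184314
t(1,0) = 3.18 - 2.450·0.184314 = 2.728
Σt over all 7·3 pixels = 18221/510 ≈ 35.7274510
V = pitch²·Σt = 1.07²·18221/510 = 40.904

t(1,0)=2.728 V=40.904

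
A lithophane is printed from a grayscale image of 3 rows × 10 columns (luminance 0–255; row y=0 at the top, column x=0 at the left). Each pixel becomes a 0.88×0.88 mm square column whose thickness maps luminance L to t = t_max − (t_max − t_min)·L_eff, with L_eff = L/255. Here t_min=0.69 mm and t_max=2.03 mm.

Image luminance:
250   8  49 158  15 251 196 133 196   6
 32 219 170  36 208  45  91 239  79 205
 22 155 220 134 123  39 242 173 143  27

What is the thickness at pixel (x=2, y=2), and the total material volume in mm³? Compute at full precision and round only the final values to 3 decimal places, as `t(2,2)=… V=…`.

t(2,2)=0.874 V=31.437

span = t_max - t_min = 2.03 - 0.69 = 1.340
L(2,2) = 220, L_eff = 220/255 = 0.862745
t(2,2) = 2.03 - 1.340·0.862745 = 0.874
Σt over all 3·10 pixels = 172529/4250 ≈ 40.5950588
V = pitch²·Σt = 0.88²·172529/4250 = 31.437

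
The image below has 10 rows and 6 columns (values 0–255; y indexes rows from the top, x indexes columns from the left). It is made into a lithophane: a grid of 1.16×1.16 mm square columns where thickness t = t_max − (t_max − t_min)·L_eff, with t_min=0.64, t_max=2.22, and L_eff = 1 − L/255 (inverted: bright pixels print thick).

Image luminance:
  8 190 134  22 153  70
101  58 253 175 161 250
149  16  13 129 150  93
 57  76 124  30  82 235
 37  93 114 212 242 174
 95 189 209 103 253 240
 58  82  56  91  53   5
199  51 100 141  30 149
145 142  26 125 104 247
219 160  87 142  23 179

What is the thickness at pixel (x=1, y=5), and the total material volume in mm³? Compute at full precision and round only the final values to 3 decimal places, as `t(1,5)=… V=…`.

t(1,5)=1.811 V=112.568

span = t_max - t_min = 2.22 - 0.64 = 1.580
L(1,5) = 189, L_eff = 1 - 189/255 = 0.258824 (inverted)
t(1,5) = 2.22 - 1.580·0.258824 = 1.811
Σt over all 10·6 pixels = 533308/6375 ≈ 83.6561569
V = pitch²·Σt = 1.16²·533308/6375 = 112.568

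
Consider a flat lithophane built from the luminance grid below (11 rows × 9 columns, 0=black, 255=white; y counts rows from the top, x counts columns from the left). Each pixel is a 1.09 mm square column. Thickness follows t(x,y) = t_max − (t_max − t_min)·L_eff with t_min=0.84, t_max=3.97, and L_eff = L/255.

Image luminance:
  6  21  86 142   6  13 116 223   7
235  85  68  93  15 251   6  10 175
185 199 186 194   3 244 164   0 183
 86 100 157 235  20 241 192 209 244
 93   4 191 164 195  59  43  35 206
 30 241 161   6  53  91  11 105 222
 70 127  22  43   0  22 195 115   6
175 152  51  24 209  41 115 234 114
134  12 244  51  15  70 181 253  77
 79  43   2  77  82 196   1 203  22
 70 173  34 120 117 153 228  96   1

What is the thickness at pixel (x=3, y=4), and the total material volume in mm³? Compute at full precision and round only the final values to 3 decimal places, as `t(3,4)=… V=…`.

span = t_max - t_min = 3.97 - 0.84 = 3.130
L(3,4) = 164, L_eff = 164/255 = 0.643137
t(3,4) = 3.97 - 3.130·0.643137 = 1.957
Σt over all 11·9 pixels = 3327349/12750 ≈ 260.9685490
V = pitch²·Σt = 1.09²·3327349/12750 = 310.057

t(3,4)=1.957 V=310.057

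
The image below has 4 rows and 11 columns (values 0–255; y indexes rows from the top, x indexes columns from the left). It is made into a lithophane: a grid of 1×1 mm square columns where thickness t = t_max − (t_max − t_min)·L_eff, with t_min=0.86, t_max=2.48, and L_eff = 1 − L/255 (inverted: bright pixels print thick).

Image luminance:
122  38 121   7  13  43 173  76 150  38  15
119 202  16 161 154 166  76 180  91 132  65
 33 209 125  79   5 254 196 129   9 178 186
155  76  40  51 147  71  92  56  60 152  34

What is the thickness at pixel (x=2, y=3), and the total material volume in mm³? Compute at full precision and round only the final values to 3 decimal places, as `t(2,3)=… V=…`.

t(2,3)=1.114 V=66.396

span = t_max - t_min = 2.48 - 0.86 = 1.620
L(2,3) = 40, L_eff = 1 - 40/255 = 0.843137 (inverted)
t(2,3) = 2.48 - 1.620·0.843137 = 1.114
Σt over all 4·11 pixels = 56437/850 ≈ 66.3964706
V = pitch²·Σt = 1²·56437/850 = 66.396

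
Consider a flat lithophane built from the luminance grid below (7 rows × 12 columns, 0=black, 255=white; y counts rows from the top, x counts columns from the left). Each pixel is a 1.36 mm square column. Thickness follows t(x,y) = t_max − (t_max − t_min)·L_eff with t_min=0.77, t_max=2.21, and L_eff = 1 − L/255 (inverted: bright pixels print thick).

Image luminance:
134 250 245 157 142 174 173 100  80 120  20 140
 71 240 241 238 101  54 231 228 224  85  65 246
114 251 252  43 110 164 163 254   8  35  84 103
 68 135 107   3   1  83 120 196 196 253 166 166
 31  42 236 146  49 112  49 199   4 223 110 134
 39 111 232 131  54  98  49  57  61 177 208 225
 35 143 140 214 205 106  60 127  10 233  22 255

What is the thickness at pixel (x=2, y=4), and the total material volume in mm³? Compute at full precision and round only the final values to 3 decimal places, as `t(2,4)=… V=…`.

t(2,4)=2.103 V=236.207

span = t_max - t_min = 2.21 - 0.77 = 1.440
L(2,4) = 236, L_eff = 1 - 236/255 = 0.074510 (inverted)
t(2,4) = 2.21 - 1.440·0.074510 = 2.103
Σt over all 7·12 pixels = 271377/2125 ≈ 127.7068235
V = pitch²·Σt = 1.36²·271377/2125 = 236.207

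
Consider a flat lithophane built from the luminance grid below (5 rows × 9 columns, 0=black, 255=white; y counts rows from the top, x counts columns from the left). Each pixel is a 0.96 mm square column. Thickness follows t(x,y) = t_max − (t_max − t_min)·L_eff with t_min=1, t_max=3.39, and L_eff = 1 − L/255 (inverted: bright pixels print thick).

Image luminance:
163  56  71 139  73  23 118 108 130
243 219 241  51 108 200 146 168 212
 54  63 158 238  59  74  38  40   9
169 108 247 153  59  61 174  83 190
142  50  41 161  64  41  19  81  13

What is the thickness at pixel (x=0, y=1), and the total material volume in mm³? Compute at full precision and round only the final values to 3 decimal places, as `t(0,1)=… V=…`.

span = t_max - t_min = 3.39 - 1 = 2.390
L(0,1) = 243, L_eff = 1 - 243/255 = 0.047059 (inverted)
t(0,1) = 3.39 - 2.390·0.047059 = 3.278
Σt over all 5·9 pixels = 392727/4250 ≈ 92.4063529
V = pitch²·Σt = 0.96²·392727/4250 = 85.162

t(0,1)=3.278 V=85.162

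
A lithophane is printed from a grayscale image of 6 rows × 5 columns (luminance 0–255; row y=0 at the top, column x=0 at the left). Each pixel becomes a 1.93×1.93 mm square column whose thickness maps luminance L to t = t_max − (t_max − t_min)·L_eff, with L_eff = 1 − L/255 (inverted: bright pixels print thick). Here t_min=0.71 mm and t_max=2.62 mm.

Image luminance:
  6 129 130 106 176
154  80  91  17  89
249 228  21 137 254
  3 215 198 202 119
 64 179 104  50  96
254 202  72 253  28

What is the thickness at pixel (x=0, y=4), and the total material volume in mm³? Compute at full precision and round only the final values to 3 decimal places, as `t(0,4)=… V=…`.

t(0,4)=1.189 V=188.319

span = t_max - t_min = 2.62 - 0.71 = 1.910
L(0,4) = 64, L_eff = 1 - 64/255 = 0.749020 (inverted)
t(0,4) = 2.62 - 1.910·0.749020 = 1.189
Σt over all 6·5 pixels = 107433/2125 ≈ 50.5567059
V = pitch²·Σt = 1.93²·107433/2125 = 188.319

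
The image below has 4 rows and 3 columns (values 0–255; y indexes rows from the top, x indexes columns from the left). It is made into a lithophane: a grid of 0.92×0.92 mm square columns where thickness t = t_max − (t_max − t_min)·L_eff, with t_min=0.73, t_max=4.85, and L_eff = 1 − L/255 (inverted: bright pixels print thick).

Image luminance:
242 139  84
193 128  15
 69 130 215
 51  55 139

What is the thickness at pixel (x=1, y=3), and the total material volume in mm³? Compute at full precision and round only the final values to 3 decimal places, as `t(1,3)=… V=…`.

span = t_max - t_min = 4.85 - 0.73 = 4.120
L(1,3) = 55, L_eff = 1 - 55/255 = 0.784314 (inverted)
t(1,3) = 4.85 - 4.120·0.784314 = 1.619
Σt over all 4·3 pixels = 8249/255 ≈ 32.3490196
V = pitch²·Σt = 0.92²·8249/255 = 27.380

t(1,3)=1.619 V=27.380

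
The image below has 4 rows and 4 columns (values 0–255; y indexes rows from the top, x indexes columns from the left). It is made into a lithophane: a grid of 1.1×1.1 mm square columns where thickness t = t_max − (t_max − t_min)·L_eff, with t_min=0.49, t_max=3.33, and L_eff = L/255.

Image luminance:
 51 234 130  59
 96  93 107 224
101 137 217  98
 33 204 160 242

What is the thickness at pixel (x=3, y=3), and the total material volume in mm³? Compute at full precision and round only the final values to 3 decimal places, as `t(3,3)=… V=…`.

span = t_max - t_min = 3.33 - 0.49 = 2.840
L(3,3) = 242, L_eff = 242/255 = 0.949020
t(3,3) = 3.33 - 2.840·0.949020 = 0.635
Σt over all 4·4 pixels = 184454/6375 ≈ 28.9339608
V = pitch²·Σt = 1.1²·184454/6375 = 35.010

t(3,3)=0.635 V=35.010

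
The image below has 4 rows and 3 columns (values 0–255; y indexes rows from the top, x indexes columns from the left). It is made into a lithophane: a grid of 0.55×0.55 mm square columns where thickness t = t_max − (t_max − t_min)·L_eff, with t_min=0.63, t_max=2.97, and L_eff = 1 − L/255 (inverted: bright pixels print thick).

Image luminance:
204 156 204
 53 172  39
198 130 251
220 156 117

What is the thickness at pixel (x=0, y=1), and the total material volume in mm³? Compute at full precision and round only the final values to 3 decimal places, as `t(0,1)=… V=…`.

span = t_max - t_min = 2.97 - 0.63 = 2.340
L(0,1) = 53, L_eff = 1 - 53/255 = 0.792157 (inverted)
t(0,1) = 2.97 - 2.340·0.792157 = 1.116
Σt over all 4·3 pixels = 10623/425 ≈ 24.9952941
V = pitch²·Σt = 0.55²·10623/425 = 7.561

t(0,1)=1.116 V=7.561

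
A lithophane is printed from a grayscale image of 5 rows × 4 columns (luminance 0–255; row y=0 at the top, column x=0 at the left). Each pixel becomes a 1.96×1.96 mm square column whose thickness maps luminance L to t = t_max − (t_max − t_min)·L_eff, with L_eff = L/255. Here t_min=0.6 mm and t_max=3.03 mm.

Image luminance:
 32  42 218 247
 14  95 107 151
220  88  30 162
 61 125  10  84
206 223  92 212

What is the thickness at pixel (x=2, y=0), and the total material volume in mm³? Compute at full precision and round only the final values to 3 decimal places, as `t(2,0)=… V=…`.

span = t_max - t_min = 3.03 - 0.6 = 2.430
L(2,0) = 218, L_eff = 218/255 = 0.854902
t(2,0) = 3.03 - 2.430·0.854902 = 0.953
Σt over all 5·4 pixels = 319161/8500 ≈ 37.5483529
V = pitch²·Σt = 1.96²·319161/8500 = 144.246

t(2,0)=0.953 V=144.246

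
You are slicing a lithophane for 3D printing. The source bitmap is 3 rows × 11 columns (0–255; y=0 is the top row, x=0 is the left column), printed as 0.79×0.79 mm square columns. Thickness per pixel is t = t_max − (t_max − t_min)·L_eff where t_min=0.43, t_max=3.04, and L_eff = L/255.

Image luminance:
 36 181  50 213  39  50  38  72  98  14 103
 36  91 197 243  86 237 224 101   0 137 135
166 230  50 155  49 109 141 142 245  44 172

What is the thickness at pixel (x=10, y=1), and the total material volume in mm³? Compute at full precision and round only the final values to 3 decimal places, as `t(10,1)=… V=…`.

t(10,1)=1.658 V=37.799

span = t_max - t_min = 3.04 - 0.43 = 2.610
L(10,1) = 135, L_eff = 135/255 = 0.529412
t(10,1) = 3.04 - 2.610·0.529412 = 1.658
Σt over all 3·11 pixels = 128703/2125 ≈ 60.5661176
V = pitch²·Σt = 0.79²·128703/2125 = 37.799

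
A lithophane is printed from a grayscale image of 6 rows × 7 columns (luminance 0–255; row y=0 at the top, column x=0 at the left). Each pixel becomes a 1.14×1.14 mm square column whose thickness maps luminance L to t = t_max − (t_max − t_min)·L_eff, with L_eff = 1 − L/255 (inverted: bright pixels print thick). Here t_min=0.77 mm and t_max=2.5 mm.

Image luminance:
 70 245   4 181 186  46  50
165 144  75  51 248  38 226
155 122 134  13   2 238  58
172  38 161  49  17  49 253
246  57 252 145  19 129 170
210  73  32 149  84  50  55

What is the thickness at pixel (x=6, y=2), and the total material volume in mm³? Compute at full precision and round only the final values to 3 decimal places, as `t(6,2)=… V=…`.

span = t_max - t_min = 2.5 - 0.77 = 1.730
L(6,2) = 58, L_eff = 1 - 58/255 = 0.772549 (inverted)
t(6,2) = 2.5 - 1.730·0.772549 = 1.163
Σt over all 6·7 pixels = 1665623/25500 ≈ 65.3185490
V = pitch²·Σt = 1.14²·1665623/25500 = 84.888

t(6,2)=1.163 V=84.888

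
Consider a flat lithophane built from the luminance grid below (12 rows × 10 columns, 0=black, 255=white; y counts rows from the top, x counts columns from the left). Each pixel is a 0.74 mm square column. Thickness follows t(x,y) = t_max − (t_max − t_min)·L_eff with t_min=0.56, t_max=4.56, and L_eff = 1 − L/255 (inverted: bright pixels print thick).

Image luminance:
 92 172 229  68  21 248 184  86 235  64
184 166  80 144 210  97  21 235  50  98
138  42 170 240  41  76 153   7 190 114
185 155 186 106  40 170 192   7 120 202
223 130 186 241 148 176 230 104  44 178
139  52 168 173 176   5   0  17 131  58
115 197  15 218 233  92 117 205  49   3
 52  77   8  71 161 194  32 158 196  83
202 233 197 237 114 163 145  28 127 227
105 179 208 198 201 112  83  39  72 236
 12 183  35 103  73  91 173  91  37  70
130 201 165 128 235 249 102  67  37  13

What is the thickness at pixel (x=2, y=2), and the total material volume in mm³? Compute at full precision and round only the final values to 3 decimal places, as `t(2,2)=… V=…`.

span = t_max - t_min = 4.56 - 0.56 = 4.000
L(2,2) = 170, L_eff = 1 - 170/255 = 0.333333 (inverted)
t(2,2) = 4.56 - 4.000·0.333333 = 3.227
Σt over all 12·10 pixels = 78632/255 ≈ 308.3607843
V = pitch²·Σt = 0.74²·78632/255 = 168.858

t(2,2)=3.227 V=168.858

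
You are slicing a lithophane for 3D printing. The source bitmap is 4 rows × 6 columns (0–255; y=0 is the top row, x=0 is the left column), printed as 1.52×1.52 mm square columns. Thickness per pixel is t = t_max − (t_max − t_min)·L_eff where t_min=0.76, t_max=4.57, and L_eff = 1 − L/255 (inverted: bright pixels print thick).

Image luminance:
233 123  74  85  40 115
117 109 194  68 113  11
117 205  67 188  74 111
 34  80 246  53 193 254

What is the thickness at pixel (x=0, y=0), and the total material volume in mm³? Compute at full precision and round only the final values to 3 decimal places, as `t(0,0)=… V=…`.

t(0,0)=4.241 V=142.388

span = t_max - t_min = 4.57 - 0.76 = 3.810
L(0,0) = 233, L_eff = 1 - 233/255 = 0.086275 (inverted)
t(0,0) = 4.57 - 3.810·0.086275 = 4.241
Σt over all 4·6 pixels = 130962/2125 ≈ 61.6291765
V = pitch²·Σt = 1.52²·130962/2125 = 142.388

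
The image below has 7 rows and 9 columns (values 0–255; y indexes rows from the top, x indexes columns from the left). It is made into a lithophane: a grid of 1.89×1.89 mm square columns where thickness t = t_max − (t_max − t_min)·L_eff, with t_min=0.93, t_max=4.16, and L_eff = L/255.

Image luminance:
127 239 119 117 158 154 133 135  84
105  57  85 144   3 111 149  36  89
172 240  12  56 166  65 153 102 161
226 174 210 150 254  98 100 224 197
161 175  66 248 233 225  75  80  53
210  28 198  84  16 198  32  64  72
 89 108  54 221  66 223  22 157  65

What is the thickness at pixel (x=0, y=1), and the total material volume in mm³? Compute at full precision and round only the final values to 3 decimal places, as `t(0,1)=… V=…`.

span = t_max - t_min = 4.16 - 0.93 = 3.230
L(0,1) = 105, L_eff = 105/255 = 0.411765
t(0,1) = 4.16 - 3.230·0.411765 = 2.830
Σt over all 7·9 pixels = 160.392
V = pitch²·Σt = 1.89²·160.392 = 572.936

t(0,1)=2.830 V=572.936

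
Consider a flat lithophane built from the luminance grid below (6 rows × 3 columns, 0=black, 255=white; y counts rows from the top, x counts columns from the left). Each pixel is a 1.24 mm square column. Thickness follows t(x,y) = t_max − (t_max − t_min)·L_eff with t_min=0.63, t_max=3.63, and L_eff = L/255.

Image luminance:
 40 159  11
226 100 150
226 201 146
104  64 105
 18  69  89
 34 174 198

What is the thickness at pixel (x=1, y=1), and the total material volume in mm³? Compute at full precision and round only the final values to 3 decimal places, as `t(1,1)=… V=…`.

span = t_max - t_min = 3.63 - 0.63 = 3.000
L(1,1) = 100, L_eff = 100/255 = 0.392157
t(1,1) = 3.63 - 3.000·0.392157 = 2.454
Σt over all 6·3 pixels = 34399/850 ≈ 40.4694118
V = pitch²·Σt = 1.24²·34399/850 = 62.226

t(1,1)=2.454 V=62.226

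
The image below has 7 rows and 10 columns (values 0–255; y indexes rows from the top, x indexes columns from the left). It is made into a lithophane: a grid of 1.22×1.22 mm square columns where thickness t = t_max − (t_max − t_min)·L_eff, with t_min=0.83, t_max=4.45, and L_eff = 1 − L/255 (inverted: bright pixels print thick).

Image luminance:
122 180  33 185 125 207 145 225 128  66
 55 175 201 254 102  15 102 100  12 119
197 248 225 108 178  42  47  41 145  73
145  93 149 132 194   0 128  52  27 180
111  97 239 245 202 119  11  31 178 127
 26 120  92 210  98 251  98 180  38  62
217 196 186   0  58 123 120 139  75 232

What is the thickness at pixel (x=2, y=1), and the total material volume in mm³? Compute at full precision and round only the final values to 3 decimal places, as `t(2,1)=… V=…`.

t(2,1)=3.683 V=273.176

span = t_max - t_min = 4.45 - 0.83 = 3.620
L(2,1) = 201, L_eff = 1 - 201/255 = 0.211765 (inverted)
t(2,1) = 4.45 - 3.620·0.211765 = 3.683
Σt over all 7·10 pixels = 2340091/12750 ≈ 183.5365490
V = pitch²·Σt = 1.22²·2340091/12750 = 273.176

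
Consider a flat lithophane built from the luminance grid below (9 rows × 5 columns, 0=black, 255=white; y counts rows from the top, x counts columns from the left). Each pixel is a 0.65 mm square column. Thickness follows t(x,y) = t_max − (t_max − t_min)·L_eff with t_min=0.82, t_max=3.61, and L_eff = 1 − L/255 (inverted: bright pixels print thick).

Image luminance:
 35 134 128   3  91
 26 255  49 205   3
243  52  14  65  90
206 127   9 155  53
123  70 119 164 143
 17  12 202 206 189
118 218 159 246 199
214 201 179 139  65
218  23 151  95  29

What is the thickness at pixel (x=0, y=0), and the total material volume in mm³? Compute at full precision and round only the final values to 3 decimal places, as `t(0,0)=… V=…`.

t(0,0)=1.203 V=40.747

span = t_max - t_min = 3.61 - 0.82 = 2.790
L(0,0) = 35, L_eff = 1 - 35/255 = 0.862745 (inverted)
t(0,0) = 3.61 - 2.790·0.862745 = 1.203
Σt over all 9·5 pixels = 204939/2125 ≈ 96.4418824
V = pitch²·Σt = 0.65²·204939/2125 = 40.747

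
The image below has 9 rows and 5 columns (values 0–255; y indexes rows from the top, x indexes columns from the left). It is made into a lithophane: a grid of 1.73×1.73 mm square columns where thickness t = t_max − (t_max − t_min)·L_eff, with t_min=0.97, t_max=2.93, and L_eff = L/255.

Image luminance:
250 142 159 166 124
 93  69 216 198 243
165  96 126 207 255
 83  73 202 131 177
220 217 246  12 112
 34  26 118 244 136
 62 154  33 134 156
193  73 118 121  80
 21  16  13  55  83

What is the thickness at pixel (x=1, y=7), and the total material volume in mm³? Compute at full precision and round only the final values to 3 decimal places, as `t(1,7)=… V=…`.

span = t_max - t_min = 2.93 - 0.97 = 1.960
L(1,7) = 73, L_eff = 73/255 = 0.286275
t(1,7) = 2.93 - 1.960·0.286275 = 2.369
Σt over all 9·5 pixels = 2215183/25500 ≈ 86.8699216
V = pitch²·Σt = 1.73²·2215183/25500 = 259.993

t(1,7)=2.369 V=259.993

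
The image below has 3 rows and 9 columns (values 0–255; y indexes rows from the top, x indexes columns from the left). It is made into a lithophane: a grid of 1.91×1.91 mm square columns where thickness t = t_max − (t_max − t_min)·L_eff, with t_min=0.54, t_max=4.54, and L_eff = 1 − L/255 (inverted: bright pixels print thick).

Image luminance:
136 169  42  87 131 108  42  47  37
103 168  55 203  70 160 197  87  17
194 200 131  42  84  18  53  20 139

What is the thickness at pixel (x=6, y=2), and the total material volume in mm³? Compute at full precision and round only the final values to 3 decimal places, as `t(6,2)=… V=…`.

span = t_max - t_min = 4.54 - 0.54 = 4.000
L(6,2) = 53, L_eff = 1 - 53/255 = 0.792157 (inverted)
t(6,2) = 4.54 - 4.000·0.792157 = 1.371
Σt over all 3·9 pixels = 146779/2550 ≈ 57.5603922
V = pitch²·Σt = 1.91²·146779/2550 = 209.986

t(6,2)=1.371 V=209.986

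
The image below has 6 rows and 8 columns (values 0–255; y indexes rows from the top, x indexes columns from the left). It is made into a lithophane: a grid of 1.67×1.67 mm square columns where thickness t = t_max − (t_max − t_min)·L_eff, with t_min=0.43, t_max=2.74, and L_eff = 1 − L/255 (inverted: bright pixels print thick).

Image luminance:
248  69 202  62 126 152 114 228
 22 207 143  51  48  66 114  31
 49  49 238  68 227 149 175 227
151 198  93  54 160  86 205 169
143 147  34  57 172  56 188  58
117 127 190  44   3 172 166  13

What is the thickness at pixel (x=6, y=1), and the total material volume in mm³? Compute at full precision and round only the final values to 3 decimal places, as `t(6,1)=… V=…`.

t(6,1)=1.463 V=205.813

span = t_max - t_min = 2.74 - 0.43 = 2.310
L(6,1) = 114, L_eff = 1 - 114/255 = 0.552941 (inverted)
t(6,1) = 2.74 - 2.310·0.552941 = 1.463
Σt over all 6·8 pixels = 156819/2125 ≈ 73.7971765
V = pitch²·Σt = 1.67²·156819/2125 = 205.813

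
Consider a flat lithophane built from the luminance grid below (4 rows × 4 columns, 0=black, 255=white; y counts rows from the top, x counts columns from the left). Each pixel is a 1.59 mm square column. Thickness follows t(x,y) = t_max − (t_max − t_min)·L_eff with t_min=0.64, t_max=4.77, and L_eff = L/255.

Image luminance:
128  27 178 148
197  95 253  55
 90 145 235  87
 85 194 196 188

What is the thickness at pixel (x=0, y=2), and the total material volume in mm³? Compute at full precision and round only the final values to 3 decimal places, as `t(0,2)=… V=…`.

t(0,2)=3.312 V=98.729

span = t_max - t_min = 4.77 - 0.64 = 4.130
L(0,2) = 90, L_eff = 90/255 = 0.352941
t(0,2) = 4.77 - 4.130·0.352941 = 3.312
Σt over all 4·4 pixels = 331949/8500 ≈ 39.0528235
V = pitch²·Σt = 1.59²·331949/8500 = 98.729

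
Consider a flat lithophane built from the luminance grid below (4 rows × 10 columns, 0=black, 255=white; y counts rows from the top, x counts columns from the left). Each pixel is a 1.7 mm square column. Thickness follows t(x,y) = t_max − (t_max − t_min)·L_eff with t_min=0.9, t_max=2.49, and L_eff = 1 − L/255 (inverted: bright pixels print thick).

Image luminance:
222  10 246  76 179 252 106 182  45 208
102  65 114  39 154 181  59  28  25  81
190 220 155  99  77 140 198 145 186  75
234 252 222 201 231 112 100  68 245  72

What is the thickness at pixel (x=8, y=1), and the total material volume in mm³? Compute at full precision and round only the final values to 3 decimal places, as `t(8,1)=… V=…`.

span = t_max - t_min = 2.49 - 0.9 = 1.590
L(8,1) = 25, L_eff = 1 - 25/255 = 0.901961 (inverted)
t(8,1) = 2.49 - 1.590·0.901961 = 1.056
Σt over all 4·10 pixels = 150647/2125 ≈ 70.8927059
V = pitch²·Σt = 1.7²·150647/2125 = 204.880

t(8,1)=1.056 V=204.880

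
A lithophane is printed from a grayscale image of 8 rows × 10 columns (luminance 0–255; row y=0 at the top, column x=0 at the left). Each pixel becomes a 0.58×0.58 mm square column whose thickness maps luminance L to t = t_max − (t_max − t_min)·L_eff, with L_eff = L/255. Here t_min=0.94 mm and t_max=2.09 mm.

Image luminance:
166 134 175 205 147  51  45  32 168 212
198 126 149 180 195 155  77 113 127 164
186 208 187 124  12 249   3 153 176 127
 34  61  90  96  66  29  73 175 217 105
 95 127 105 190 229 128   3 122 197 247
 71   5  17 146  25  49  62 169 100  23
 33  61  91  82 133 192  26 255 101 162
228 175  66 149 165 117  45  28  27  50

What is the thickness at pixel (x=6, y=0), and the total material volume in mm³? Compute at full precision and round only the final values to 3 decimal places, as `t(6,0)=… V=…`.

t(6,0)=1.887 V=41.855

span = t_max - t_min = 2.09 - 0.94 = 1.150
L(6,0) = 45, L_eff = 45/255 = 0.176471
t(6,0) = 2.09 - 1.150·0.176471 = 1.887
Σt over all 8·10 pixels = 124.42
V = pitch²·Σt = 0.58²·124.42 = 41.855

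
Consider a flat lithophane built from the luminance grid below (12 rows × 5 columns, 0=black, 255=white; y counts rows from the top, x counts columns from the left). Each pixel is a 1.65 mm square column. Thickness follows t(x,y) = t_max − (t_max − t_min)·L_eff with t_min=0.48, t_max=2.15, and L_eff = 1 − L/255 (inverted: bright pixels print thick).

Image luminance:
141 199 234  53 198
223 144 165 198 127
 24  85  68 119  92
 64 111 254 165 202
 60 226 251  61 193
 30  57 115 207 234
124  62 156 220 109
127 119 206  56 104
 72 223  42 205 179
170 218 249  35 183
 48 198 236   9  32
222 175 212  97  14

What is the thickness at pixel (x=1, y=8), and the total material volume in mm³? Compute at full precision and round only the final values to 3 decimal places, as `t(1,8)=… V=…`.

t(1,8)=1.940 V=228.213

span = t_max - t_min = 2.15 - 0.48 = 1.670
L(1,8) = 223, L_eff = 1 - 223/255 = 0.125490 (inverted)
t(1,8) = 2.15 - 1.670·0.125490 = 1.940
Σt over all 12·5 pixels = 1068767/12750 ≈ 83.8248627
V = pitch²·Σt = 1.65²·1068767/12750 = 228.213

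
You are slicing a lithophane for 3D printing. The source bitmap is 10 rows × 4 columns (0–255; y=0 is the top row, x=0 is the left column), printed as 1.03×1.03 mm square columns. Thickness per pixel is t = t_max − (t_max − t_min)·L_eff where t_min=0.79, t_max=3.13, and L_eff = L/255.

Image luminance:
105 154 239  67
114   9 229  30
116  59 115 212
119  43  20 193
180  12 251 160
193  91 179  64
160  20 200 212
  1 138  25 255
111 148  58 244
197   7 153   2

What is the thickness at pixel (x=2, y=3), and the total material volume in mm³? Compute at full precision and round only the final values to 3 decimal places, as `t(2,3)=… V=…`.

span = t_max - t_min = 3.13 - 0.79 = 2.340
L(2,3) = 20, L_eff = 20/255 = 0.078431
t(2,3) = 3.13 - 2.340·0.078431 = 2.946
Σt over all 10·4 pixels = 68317/850 ≈ 80.3729412
V = pitch²·Σt = 1.03²·68317/850 = 85.268

t(2,3)=2.946 V=85.268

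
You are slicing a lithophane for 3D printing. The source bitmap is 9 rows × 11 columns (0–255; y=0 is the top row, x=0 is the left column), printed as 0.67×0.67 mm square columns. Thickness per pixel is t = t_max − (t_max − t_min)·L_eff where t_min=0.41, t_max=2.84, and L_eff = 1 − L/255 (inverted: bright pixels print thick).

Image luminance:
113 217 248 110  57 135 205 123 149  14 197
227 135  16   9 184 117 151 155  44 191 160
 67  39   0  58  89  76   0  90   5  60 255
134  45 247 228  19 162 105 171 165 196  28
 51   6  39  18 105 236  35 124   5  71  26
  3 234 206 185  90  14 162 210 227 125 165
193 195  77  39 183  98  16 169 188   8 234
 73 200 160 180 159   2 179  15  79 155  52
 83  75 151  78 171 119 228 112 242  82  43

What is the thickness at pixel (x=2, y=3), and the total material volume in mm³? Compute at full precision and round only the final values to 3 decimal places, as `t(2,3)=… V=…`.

t(2,3)=2.764 V=67.719

span = t_max - t_min = 2.84 - 0.41 = 2.430
L(2,3) = 247, L_eff = 1 - 247/255 = 0.031373 (inverted)
t(2,3) = 2.84 - 2.430·0.031373 = 2.764
Σt over all 9·11 pixels = 641133/4250 ≈ 150.8548235
V = pitch²·Σt = 0.67²·641133/4250 = 67.719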